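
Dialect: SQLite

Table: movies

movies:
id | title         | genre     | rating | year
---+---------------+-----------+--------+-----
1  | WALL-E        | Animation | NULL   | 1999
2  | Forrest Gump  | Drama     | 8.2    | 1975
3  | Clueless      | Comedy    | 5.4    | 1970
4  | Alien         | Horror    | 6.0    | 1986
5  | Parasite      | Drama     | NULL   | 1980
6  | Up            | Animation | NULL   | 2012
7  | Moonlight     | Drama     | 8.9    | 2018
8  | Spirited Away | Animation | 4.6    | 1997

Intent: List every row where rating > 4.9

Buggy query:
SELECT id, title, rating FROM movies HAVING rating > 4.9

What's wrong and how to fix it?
Bug: HAVING filters the output of aggregation, but this query has no GROUP BY and no aggregate functions, so SQLite rejects it (HAVING clause on a non-aggregate query); the condition here is per row

Fix: Use WHERE for row-level filtering

Corrected query:
SELECT id, title, rating FROM movies WHERE rating > 4.9

Result:
id | title        | rating
---+--------------+-------
2  | Forrest Gump | 8.2   
3  | Clueless     | 5.4   
4  | Alien        | 6     
7  | Moonlight    | 8.9   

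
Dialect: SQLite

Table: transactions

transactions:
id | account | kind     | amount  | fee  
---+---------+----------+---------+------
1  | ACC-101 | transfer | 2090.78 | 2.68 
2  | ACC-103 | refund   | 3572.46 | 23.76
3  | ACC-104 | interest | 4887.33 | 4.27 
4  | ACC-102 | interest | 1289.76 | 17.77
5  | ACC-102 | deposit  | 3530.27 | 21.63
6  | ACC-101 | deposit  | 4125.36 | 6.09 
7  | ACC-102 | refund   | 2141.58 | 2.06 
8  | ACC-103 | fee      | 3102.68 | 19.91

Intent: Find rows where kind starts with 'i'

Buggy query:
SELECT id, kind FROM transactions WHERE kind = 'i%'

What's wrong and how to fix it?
Bug: Wildcards only work with LIKE; '=' treats '%' as a literal character

Fix: Replace '=' with LIKE so 'i%' is treated as a pattern

Corrected query:
SELECT id, kind FROM transactions WHERE kind LIKE 'i%'

Result:
id | kind    
---+---------
3  | interest
4  | interest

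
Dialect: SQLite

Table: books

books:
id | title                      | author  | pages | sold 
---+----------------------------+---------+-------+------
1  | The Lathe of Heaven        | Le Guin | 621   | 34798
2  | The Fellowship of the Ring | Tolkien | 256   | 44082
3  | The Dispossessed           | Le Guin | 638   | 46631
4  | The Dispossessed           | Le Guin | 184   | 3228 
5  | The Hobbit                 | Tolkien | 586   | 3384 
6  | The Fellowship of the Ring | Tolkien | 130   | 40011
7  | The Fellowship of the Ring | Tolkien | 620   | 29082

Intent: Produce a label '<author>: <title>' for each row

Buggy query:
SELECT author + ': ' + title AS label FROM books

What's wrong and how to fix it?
Bug: SQLite uses || for string concatenation; + coerces text to numbers (yielding 0)

Fix: Replace + with || to concatenate text

Corrected query:
SELECT author || ': ' || title AS label FROM books

Result:
label                              
-----------------------------------
Le Guin: The Lathe of Heaven       
Tolkien: The Fellowship of the Ring
Le Guin: The Dispossessed          
Le Guin: The Dispossessed          
Tolkien: The Hobbit                
Tolkien: The Fellowship of the Ring
Tolkien: The Fellowship of the Ring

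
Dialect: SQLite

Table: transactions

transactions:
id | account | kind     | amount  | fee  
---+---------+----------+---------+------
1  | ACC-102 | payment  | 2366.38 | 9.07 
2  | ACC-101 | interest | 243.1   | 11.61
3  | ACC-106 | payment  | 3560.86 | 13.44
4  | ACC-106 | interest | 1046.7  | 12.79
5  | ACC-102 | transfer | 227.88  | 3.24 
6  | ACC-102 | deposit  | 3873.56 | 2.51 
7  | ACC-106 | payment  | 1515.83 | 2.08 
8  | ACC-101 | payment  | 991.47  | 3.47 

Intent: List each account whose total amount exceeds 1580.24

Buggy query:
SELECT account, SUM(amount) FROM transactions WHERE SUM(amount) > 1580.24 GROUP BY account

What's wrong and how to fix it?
Bug: SUM(amount) is an aggregate, but WHERE filters rows before aggregation

Fix: Move the aggregate condition to a HAVING clause

Corrected query:
SELECT account, SUM(amount) FROM transactions GROUP BY account HAVING SUM(amount) > 1580.24

Result:
account | SUM(amount)
--------+------------
ACC-102 | 6467.82    
ACC-106 | 6123.39    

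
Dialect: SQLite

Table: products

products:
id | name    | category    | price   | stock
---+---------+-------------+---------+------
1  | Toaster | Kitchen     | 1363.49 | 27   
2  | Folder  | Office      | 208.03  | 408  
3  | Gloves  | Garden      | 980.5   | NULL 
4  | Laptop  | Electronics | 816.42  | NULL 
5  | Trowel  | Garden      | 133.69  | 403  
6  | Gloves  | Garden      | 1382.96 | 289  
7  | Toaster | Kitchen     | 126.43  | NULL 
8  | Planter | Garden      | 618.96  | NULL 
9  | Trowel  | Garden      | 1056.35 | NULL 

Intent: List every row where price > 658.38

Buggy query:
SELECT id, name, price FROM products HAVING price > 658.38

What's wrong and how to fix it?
Bug: This is a non-aggregate query (no GROUP BY, no aggregates), so in SQLite the HAVING clause is invalid here; a row-level condition belongs in WHERE

Fix: Use WHERE for row-level filtering

Corrected query:
SELECT id, name, price FROM products WHERE price > 658.38

Result:
id | name    | price  
---+---------+--------
1  | Toaster | 1363.49
3  | Gloves  | 980.5  
4  | Laptop  | 816.42 
6  | Gloves  | 1382.96
9  | Trowel  | 1056.35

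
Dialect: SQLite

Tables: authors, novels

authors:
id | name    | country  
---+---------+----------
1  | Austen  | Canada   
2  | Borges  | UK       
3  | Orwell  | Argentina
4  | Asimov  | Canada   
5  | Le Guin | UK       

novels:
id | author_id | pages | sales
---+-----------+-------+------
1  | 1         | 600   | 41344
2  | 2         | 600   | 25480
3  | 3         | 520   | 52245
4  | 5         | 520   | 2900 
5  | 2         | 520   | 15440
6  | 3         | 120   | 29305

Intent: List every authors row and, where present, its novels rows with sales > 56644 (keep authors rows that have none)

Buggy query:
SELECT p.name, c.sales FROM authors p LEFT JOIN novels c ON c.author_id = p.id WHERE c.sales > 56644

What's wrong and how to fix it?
Bug: Filtering c.sales in WHERE discards the NULL rows produced by LEFT JOIN, turning it into an inner join

Fix: Move the right-table condition into the ON clause so unmatched parents are kept

Corrected query:
SELECT p.name, c.sales FROM authors p LEFT JOIN novels c ON c.author_id = p.id AND c.sales > 56644

Result:
name    | sales
--------+------
Austen  | NULL 
Borges  | NULL 
Orwell  | NULL 
Asimov  | NULL 
Le Guin | NULL 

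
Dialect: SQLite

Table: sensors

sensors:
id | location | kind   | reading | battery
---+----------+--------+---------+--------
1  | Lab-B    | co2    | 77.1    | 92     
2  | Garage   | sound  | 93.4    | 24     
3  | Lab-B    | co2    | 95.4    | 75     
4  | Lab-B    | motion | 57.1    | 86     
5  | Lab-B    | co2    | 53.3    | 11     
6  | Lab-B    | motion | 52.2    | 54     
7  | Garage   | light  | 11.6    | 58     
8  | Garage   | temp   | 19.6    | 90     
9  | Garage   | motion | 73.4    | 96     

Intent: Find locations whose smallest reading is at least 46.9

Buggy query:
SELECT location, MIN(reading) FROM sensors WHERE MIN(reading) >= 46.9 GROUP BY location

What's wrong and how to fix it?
Bug: MIN() in WHERE is a misuse of aggregate

Fix: Replace WHERE with HAVING after the GROUP BY

Corrected query:
SELECT location, MIN(reading) FROM sensors GROUP BY location HAVING MIN(reading) >= 46.9

Result:
location | MIN(reading)
---------+-------------
Lab-B    | 52.2        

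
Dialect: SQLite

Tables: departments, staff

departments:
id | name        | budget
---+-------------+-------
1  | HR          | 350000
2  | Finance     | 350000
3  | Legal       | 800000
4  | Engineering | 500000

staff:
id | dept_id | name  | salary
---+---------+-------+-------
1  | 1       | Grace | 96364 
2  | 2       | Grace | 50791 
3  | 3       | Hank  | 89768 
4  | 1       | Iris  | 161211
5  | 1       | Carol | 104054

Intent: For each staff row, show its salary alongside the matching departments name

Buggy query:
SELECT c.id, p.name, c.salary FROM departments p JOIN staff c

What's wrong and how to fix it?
Bug: JOIN with no ON clause produces a cartesian product; every staff row pairs with every departments row

Fix: Add ON c.dept_id = p.id to the JOIN

Corrected query:
SELECT c.id, p.name, c.salary FROM departments p JOIN staff c ON c.dept_id = p.id

Result:
id | name    | salary
---+---------+-------
1  | HR      | 96364 
2  | Finance | 50791 
3  | Legal   | 89768 
4  | HR      | 161211
5  | HR      | 104054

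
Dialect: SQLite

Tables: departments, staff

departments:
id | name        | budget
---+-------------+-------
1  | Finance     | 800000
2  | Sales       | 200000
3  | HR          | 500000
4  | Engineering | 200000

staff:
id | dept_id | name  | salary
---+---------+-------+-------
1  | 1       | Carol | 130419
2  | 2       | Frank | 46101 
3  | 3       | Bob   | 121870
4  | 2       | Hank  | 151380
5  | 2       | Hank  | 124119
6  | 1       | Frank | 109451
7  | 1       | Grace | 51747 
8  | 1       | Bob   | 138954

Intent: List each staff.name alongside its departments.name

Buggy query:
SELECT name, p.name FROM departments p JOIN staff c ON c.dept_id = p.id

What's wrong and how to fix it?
Bug: Both tables have a 'name' column; the unqualified reference is ambiguous

Fix: Qualify the column with its table alias (c.name)

Corrected query:
SELECT c.name, p.name FROM departments p JOIN staff c ON c.dept_id = p.id

Result:
name  | name   
------+--------
Carol | Finance
Frank | Sales  
Bob   | HR     
Hank  | Sales  
Hank  | Sales  
Frank | Finance
Grace | Finance
Bob   | Finance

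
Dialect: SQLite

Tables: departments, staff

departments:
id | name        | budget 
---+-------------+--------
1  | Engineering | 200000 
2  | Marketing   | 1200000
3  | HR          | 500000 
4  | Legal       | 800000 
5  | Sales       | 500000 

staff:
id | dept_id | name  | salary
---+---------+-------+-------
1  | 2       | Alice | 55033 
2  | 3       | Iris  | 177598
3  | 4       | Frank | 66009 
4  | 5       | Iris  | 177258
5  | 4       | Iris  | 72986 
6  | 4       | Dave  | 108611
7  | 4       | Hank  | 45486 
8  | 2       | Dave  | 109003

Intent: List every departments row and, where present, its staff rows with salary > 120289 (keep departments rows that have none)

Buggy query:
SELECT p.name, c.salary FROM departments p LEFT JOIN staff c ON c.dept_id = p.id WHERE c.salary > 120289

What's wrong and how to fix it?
Bug: Filtering c.salary in WHERE discards the NULL rows produced by LEFT JOIN, turning it into an inner join

Fix: Put 'c.salary > 120289' in the JOIN's ON clause instead of WHERE

Corrected query:
SELECT p.name, c.salary FROM departments p LEFT JOIN staff c ON c.dept_id = p.id AND c.salary > 120289

Result:
name        | salary
------------+-------
Engineering | NULL  
Marketing   | NULL  
HR          | 177598
Legal       | NULL  
Sales       | 177258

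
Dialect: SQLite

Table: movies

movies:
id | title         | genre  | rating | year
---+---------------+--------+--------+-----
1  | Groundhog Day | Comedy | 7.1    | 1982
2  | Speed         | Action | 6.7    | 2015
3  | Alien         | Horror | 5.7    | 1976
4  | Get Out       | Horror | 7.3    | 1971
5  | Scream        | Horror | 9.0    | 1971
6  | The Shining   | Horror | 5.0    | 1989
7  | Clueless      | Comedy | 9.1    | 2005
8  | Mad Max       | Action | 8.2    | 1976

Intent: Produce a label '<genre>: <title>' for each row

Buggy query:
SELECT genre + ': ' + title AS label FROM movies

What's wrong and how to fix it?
Bug: SQLite uses || for string concatenation; + coerces text to numbers (yielding 0)

Fix: Use the || operator for string concatenation

Corrected query:
SELECT genre || ': ' || title AS label FROM movies

Result:
label                
---------------------
Comedy: Groundhog Day
Action: Speed        
Horror: Alien        
Horror: Get Out      
Horror: Scream       
Horror: The Shining  
Comedy: Clueless     
Action: Mad Max      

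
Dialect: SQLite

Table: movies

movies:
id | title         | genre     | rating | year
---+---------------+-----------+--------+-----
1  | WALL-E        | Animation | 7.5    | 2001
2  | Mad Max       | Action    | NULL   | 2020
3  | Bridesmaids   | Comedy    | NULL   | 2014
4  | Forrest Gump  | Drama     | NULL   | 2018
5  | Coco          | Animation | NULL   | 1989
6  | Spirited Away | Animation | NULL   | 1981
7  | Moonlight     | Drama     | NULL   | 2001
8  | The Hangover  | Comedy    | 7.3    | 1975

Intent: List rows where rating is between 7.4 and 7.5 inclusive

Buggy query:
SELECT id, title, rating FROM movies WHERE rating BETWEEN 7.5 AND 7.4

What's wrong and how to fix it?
Bug: The bounds are reversed; BETWEEN a AND b requires a <= b to match anything

Fix: Swap the bounds so the smaller value comes first

Corrected query:
SELECT id, title, rating FROM movies WHERE rating BETWEEN 7.4 AND 7.5

Result:
id | title  | rating
---+--------+-------
1  | WALL-E | 7.5   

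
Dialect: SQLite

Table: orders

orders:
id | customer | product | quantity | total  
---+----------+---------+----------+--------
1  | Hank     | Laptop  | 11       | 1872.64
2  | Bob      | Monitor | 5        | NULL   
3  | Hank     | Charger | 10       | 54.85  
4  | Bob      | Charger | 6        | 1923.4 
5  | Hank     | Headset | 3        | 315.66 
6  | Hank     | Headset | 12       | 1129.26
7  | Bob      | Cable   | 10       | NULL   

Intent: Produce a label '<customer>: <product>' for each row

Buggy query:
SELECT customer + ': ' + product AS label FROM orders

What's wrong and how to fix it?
Bug: SQLite uses || for string concatenation; + coerces text to numbers (yielding 0)

Fix: Use the || operator for string concatenation

Corrected query:
SELECT customer || ': ' || product AS label FROM orders

Result:
label        
-------------
Hank: Laptop 
Bob: Monitor 
Hank: Charger
Bob: Charger 
Hank: Headset
Hank: Headset
Bob: Cable   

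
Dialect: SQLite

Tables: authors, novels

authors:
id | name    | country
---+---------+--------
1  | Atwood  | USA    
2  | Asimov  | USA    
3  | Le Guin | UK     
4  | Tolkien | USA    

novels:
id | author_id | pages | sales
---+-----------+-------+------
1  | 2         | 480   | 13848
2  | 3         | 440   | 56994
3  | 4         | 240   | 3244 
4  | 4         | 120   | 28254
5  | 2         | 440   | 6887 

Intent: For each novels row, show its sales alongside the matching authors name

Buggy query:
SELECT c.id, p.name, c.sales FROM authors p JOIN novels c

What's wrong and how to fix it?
Bug: JOIN with no ON clause produces a cartesian product; every novels row pairs with every authors row

Fix: Add ON c.author_id = p.id to the JOIN

Corrected query:
SELECT c.id, p.name, c.sales FROM authors p JOIN novels c ON c.author_id = p.id

Result:
id | name    | sales
---+---------+------
1  | Asimov  | 13848
2  | Le Guin | 56994
3  | Tolkien | 3244 
4  | Tolkien | 28254
5  | Asimov  | 6887 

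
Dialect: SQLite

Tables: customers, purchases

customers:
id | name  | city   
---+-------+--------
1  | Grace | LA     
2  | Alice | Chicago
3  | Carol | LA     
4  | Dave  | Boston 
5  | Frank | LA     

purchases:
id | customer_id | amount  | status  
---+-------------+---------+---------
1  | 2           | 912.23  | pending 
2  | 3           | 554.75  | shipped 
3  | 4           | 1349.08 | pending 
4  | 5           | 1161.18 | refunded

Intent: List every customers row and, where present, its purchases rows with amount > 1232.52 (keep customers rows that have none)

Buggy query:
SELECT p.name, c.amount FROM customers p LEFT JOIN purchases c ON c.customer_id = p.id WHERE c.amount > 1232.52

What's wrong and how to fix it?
Bug: Filtering c.amount in WHERE discards the NULL rows produced by LEFT JOIN, turning it into an inner join

Fix: Put 'c.amount > 1232.52' in the JOIN's ON clause instead of WHERE

Corrected query:
SELECT p.name, c.amount FROM customers p LEFT JOIN purchases c ON c.customer_id = p.id AND c.amount > 1232.52

Result:
name  | amount 
------+--------
Grace | NULL   
Alice | NULL   
Carol | NULL   
Dave  | 1349.08
Frank | NULL   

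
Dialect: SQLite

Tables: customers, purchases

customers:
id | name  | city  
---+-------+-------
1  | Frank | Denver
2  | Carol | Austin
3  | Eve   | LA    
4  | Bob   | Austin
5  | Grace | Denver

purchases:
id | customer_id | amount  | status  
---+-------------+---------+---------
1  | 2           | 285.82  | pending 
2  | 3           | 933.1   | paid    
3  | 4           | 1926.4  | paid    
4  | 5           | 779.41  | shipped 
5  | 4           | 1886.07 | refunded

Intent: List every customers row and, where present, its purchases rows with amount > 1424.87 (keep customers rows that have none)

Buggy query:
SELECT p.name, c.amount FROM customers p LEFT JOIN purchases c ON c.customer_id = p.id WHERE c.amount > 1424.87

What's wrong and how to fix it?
Bug: A WHERE condition on the right-hand table after LEFT JOIN drops unmatched parents

Fix: Put 'c.amount > 1424.87' in the JOIN's ON clause instead of WHERE

Corrected query:
SELECT p.name, c.amount FROM customers p LEFT JOIN purchases c ON c.customer_id = p.id AND c.amount > 1424.87

Result:
name  | amount 
------+--------
Frank | NULL   
Carol | NULL   
Eve   | NULL   
Bob   | 1886.07
Bob   | 1926.4 
Grace | NULL   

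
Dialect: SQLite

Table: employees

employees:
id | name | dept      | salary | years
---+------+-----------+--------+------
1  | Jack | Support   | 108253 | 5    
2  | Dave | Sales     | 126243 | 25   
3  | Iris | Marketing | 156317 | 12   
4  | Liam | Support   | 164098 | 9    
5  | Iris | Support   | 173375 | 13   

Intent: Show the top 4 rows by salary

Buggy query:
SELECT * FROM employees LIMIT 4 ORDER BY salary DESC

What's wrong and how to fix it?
Bug: ORDER BY cannot follow LIMIT; LIMIT is the final clause

Fix: Sort with ORDER BY, then apply LIMIT

Corrected query:
SELECT * FROM employees ORDER BY salary DESC LIMIT 4

Result:
id | name | dept      | salary | years
---+------+-----------+--------+------
5  | Iris | Support   | 173375 | 13   
4  | Liam | Support   | 164098 | 9    
3  | Iris | Marketing | 156317 | 12   
2  | Dave | Sales     | 126243 | 25   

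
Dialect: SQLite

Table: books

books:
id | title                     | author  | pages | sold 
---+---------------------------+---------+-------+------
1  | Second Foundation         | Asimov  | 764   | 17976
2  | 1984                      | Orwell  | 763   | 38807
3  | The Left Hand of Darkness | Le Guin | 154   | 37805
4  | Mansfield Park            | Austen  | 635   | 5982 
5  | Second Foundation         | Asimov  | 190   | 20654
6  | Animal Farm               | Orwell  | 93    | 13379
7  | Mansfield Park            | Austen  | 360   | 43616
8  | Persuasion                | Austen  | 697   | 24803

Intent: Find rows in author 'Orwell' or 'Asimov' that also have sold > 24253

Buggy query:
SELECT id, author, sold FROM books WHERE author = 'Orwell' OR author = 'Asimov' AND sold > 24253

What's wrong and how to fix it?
Bug: AND binds tighter than OR, so this parses as author = 'Orwell' OR (author = 'Asimov' AND sold > 24253)

Fix: Add parentheses around the OR so the AND applies to both alternatives

Corrected query:
SELECT id, author, sold FROM books WHERE (author = 'Orwell' OR author = 'Asimov') AND sold > 24253

Result:
id | author | sold 
---+--------+------
2  | Orwell | 38807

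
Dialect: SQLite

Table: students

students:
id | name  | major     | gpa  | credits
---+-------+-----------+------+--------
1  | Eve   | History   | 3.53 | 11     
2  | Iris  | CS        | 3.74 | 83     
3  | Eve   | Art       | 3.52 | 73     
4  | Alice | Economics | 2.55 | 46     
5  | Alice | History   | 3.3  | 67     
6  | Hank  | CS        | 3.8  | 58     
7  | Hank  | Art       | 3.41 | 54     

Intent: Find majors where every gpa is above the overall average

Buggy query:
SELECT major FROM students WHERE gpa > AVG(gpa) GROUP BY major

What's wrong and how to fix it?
Bug: AVG() is an aggregate; it can't sit directly in WHERE

Fix: Compute the overall average in a scalar subquery and compare each group's MIN against it in HAVING

Corrected query:
SELECT major FROM students GROUP BY major HAVING MIN(gpa) > (SELECT AVG(gpa) FROM students)

Result:
major
-----
Art  
CS   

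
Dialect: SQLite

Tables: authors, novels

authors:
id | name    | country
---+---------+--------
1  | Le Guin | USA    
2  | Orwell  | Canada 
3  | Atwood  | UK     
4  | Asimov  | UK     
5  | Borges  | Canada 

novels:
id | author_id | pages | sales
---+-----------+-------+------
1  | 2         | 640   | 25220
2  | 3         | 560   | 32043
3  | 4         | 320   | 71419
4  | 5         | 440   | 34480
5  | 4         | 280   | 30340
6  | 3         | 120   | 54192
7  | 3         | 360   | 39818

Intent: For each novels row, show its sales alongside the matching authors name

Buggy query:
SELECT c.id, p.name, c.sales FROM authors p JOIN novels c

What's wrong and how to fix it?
Bug: JOIN with no ON clause produces a cartesian product; every novels row pairs with every authors row

Fix: Add ON c.author_id = p.id to the JOIN

Corrected query:
SELECT c.id, p.name, c.sales FROM authors p JOIN novels c ON c.author_id = p.id

Result:
id | name   | sales
---+--------+------
1  | Orwell | 25220
2  | Atwood | 32043
3  | Asimov | 71419
4  | Borges | 34480
5  | Asimov | 30340
6  | Atwood | 54192
7  | Atwood | 39818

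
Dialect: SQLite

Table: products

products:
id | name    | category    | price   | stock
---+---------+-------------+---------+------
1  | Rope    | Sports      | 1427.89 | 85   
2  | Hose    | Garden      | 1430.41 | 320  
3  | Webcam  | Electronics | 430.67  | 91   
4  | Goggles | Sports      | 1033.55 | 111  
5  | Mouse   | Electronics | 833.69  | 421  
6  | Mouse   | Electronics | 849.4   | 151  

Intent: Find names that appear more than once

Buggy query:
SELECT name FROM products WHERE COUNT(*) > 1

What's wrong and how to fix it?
Bug: COUNT(*) is an aggregate and cannot be used in WHERE

Fix: GROUP BY name, then filter groups with HAVING COUNT(*) > 1

Corrected query:
SELECT name FROM products GROUP BY name HAVING COUNT(*) > 1

Result:
name 
-----
Mouse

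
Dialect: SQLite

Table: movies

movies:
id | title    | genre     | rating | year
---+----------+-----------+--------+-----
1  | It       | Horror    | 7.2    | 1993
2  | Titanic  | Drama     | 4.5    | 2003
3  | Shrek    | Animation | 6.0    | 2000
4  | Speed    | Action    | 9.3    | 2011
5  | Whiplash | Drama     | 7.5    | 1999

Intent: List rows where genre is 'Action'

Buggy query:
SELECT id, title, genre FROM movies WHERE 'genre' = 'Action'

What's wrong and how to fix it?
Bug: Single quotes denote string literals in SQL; the column name is being compared as a constant string

Fix: Remove the quotes around the column name (or use double quotes for an identifier)

Corrected query:
SELECT id, title, genre FROM movies WHERE genre = 'Action'

Result:
id | title | genre 
---+-------+-------
4  | Speed | Action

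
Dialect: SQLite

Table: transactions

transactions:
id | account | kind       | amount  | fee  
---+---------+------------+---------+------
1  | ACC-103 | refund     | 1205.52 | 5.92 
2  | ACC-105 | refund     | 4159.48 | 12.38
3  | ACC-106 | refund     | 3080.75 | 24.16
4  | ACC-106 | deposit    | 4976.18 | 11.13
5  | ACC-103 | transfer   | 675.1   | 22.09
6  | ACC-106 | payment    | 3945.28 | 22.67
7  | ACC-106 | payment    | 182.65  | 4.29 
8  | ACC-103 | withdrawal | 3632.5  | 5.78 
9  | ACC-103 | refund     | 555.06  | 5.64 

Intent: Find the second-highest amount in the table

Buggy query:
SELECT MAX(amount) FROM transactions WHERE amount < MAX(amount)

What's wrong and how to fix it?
Bug: MAX(amount) on the right of the comparison is an aggregate-in-WHERE error

Fix: Put the inner MAX in a scalar subquery

Corrected query:
SELECT MAX(amount) FROM transactions WHERE amount < (SELECT MAX(amount) FROM transactions)

Result:
MAX(amount)
-----------
4159.48    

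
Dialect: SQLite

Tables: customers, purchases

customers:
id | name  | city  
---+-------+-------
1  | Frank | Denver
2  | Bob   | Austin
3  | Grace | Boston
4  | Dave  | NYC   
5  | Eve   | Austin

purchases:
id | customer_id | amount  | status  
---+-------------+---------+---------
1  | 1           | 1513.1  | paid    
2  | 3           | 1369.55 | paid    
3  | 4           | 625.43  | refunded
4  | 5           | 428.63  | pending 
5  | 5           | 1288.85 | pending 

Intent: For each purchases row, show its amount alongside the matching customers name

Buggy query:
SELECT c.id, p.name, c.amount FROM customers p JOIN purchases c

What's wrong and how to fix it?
Bug: JOIN with no ON clause produces a cartesian product; every purchases row pairs with every customers row

Fix: Specify the join condition linking the foreign key to the parent id

Corrected query:
SELECT c.id, p.name, c.amount FROM customers p JOIN purchases c ON c.customer_id = p.id

Result:
id | name  | amount 
---+-------+--------
1  | Frank | 1513.1 
2  | Grace | 1369.55
3  | Dave  | 625.43 
4  | Eve   | 428.63 
5  | Eve   | 1288.85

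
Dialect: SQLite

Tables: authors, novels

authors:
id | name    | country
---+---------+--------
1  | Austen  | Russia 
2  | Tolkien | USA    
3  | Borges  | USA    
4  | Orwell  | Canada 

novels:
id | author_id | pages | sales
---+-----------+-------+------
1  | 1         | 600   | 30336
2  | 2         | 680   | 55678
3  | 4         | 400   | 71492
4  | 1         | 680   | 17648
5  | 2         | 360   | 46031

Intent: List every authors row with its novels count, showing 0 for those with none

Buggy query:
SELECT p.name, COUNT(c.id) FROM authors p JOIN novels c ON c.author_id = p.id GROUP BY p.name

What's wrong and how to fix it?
Bug: INNER JOIN drops authors rows that have no matching novels rows

Fix: Switch to LEFT JOIN to retain unmatched parent rows

Corrected query:
SELECT p.name, COUNT(c.id) FROM authors p LEFT JOIN novels c ON c.author_id = p.id GROUP BY p.name

Result:
name    | COUNT(c.id)
--------+------------
Austen  | 2          
Borges  | 0          
Orwell  | 1          
Tolkien | 2          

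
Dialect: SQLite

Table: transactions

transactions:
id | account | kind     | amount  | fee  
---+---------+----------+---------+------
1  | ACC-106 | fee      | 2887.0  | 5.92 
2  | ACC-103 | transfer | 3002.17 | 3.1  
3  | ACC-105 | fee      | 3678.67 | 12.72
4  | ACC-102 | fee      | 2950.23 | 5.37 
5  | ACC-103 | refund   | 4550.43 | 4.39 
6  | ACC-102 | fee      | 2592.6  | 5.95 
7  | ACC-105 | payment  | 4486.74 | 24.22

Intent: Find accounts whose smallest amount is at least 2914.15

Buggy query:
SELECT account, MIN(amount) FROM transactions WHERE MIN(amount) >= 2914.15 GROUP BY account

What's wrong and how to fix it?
Bug: MIN() in WHERE is a misuse of aggregate

Fix: Use HAVING for the per-group MIN condition

Corrected query:
SELECT account, MIN(amount) FROM transactions GROUP BY account HAVING MIN(amount) >= 2914.15

Result:
account | MIN(amount)
--------+------------
ACC-103 | 3002.17    
ACC-105 | 3678.67    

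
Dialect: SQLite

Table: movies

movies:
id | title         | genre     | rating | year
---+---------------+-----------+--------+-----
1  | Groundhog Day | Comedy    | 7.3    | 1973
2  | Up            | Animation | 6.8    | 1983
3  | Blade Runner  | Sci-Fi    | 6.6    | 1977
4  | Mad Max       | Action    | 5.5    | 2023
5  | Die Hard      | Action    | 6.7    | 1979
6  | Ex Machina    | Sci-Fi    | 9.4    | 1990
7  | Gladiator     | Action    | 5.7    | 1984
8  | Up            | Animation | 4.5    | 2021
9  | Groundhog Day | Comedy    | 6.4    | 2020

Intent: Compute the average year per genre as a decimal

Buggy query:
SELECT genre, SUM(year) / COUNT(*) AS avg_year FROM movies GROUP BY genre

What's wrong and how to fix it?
Bug: Both operands are integers, so '/' performs integer division and truncates

Fix: Multiply by 1.0 (or CAST to REAL) to force floating-point division

Corrected query:
SELECT genre, SUM(year) * 1.0 / COUNT(*) AS avg_year FROM movies GROUP BY genre

Result:
genre     | avg_year   
----------+------------
Action    | 1995.333333
Animation | 2002       
Comedy    | 1996.5     
Sci-Fi    | 1983.5     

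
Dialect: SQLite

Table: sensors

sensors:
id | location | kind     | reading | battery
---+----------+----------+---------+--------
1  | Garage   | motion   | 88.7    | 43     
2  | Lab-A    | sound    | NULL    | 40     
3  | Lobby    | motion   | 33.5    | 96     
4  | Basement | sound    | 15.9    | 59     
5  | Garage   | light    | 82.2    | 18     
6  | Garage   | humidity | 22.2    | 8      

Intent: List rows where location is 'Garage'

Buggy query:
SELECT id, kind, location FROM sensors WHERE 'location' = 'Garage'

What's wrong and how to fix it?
Bug: 'location' in single quotes is a string literal, not the column; the comparison is literal-vs-literal and never true

Fix: Reference the column as location without single quotes

Corrected query:
SELECT id, kind, location FROM sensors WHERE location = 'Garage'

Result:
id | kind     | location
---+----------+---------
1  | motion   | Garage  
5  | light    | Garage  
6  | humidity | Garage  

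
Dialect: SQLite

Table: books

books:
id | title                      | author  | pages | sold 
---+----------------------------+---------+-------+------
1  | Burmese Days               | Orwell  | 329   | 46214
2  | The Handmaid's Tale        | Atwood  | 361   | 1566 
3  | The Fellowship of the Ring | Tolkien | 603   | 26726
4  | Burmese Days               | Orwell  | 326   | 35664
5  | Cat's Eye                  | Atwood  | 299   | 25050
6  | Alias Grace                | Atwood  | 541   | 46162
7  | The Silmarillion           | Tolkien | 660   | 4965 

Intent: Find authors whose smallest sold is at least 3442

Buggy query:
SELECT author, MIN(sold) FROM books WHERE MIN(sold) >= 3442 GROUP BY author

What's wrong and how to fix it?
Bug: Aggregates like MIN are computed per group after WHERE runs

Fix: Replace WHERE with HAVING after the GROUP BY

Corrected query:
SELECT author, MIN(sold) FROM books GROUP BY author HAVING MIN(sold) >= 3442

Result:
author  | MIN(sold)
--------+----------
Orwell  | 35664    
Tolkien | 4965     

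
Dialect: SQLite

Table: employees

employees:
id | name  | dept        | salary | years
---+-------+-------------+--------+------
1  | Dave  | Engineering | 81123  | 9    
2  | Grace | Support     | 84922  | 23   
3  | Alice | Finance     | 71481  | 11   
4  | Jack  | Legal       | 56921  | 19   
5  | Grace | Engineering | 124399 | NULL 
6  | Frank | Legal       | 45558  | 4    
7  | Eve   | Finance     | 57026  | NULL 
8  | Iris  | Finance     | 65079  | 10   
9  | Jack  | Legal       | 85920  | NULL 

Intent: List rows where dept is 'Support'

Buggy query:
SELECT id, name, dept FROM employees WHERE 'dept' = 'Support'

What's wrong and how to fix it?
Bug: 'dept' in single quotes is a string literal, not the column; the comparison is literal-vs-literal and never true

Fix: Remove the quotes around the column name (or use double quotes for an identifier)

Corrected query:
SELECT id, name, dept FROM employees WHERE dept = 'Support'

Result:
id | name  | dept   
---+-------+--------
2  | Grace | Support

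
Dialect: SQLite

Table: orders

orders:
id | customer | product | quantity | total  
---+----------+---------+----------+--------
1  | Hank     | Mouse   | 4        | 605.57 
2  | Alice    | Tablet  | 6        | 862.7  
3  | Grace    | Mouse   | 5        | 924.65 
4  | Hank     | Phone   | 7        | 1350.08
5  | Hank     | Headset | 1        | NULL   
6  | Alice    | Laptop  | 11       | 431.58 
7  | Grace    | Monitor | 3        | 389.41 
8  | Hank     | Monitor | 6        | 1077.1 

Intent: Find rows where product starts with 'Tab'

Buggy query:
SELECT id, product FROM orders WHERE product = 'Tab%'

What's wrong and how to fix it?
Bug: '=' compares the literal string including the % character; pattern matching needs LIKE

Fix: Replace '=' with LIKE so 'Tab%' is treated as a pattern

Corrected query:
SELECT id, product FROM orders WHERE product LIKE 'Tab%'

Result:
id | product
---+--------
2  | Tablet 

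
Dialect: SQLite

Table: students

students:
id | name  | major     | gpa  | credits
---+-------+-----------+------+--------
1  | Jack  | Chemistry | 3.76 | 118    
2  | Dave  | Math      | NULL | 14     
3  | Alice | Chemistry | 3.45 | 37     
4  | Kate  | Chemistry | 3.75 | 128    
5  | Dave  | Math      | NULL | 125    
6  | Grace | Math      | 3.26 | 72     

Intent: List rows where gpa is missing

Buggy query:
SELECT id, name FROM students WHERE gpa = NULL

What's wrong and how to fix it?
Bug: '= NULL' is always unknown in SQL three-valued logic, so no rows match

Fix: Replace '= NULL' with 'IS NULL'

Corrected query:
SELECT id, name FROM students WHERE gpa IS NULL

Result:
id | name
---+-----
2  | Dave
5  | Dave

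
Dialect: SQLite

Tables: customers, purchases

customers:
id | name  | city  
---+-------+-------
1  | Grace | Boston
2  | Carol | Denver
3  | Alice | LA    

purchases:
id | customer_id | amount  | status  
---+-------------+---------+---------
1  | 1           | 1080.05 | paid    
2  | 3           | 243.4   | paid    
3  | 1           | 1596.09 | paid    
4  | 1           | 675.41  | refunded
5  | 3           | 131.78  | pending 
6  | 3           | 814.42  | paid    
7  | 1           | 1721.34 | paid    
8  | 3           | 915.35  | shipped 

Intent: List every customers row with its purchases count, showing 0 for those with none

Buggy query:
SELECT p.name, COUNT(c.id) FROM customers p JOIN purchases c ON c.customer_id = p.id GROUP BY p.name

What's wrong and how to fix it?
Bug: INNER JOIN drops customers rows that have no matching purchases rows

Fix: Use LEFT JOIN so parents without children still appear (COUNT(c.id) gives 0)

Corrected query:
SELECT p.name, COUNT(c.id) FROM customers p LEFT JOIN purchases c ON c.customer_id = p.id GROUP BY p.name

Result:
name  | COUNT(c.id)
------+------------
Alice | 4          
Carol | 0          
Grace | 4          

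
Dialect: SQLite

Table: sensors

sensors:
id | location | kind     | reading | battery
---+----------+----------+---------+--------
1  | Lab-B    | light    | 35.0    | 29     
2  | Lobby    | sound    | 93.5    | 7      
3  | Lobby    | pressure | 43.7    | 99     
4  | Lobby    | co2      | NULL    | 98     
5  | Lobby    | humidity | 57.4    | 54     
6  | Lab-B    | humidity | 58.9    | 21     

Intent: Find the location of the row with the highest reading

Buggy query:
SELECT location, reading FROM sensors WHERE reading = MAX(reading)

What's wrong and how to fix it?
Bug: MAX(reading) is an aggregate and cannot be used directly in WHERE

Fix: Use a subquery: WHERE reading = (SELECT MAX(reading) FROM sensors)

Corrected query:
SELECT location, reading FROM sensors WHERE reading = (SELECT MAX(reading) FROM sensors)

Result:
location | reading
---------+--------
Lobby    | 93.5   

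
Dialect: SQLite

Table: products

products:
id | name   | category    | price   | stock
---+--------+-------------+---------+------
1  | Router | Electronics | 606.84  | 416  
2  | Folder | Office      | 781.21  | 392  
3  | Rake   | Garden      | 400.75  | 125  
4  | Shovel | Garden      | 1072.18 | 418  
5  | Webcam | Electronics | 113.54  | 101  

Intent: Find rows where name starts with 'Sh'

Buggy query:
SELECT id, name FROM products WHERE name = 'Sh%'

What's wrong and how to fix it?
Bug: Wildcards only work with LIKE; '=' treats '%' as a literal character

Fix: Use LIKE for wildcard pattern matching

Corrected query:
SELECT id, name FROM products WHERE name LIKE 'Sh%'

Result:
id | name  
---+-------
4  | Shovel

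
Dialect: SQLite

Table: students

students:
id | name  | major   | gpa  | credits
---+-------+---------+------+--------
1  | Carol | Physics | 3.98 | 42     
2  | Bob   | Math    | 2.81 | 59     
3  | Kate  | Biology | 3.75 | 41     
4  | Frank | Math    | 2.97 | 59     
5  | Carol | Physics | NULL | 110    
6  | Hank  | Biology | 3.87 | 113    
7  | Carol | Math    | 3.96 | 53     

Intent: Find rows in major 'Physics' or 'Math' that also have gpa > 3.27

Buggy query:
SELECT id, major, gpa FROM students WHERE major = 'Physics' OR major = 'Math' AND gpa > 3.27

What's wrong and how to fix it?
Bug: Without parentheses, AND is evaluated before OR, so the gpa filter only applies to the 'Math' branch

Fix: Group the OR with parentheses (or use IN), then AND the threshold

Corrected query:
SELECT id, major, gpa FROM students WHERE (major = 'Physics' OR major = 'Math') AND gpa > 3.27

Result:
id | major   | gpa 
---+---------+-----
1  | Physics | 3.98
7  | Math    | 3.96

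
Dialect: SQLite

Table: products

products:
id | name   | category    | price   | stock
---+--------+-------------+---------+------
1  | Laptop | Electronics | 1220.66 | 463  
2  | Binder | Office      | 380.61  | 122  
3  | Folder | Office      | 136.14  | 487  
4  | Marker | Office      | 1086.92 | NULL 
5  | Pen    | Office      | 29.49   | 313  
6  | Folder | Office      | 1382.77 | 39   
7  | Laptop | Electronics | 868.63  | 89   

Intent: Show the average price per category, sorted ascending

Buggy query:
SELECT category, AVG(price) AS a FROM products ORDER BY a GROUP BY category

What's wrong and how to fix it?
Bug: ORDER BY appears before GROUP BY; SQL clause order requires GROUP BY first

Fix: Move ORDER BY to the end, after GROUP BY

Corrected query:
SELECT category, AVG(price) AS a FROM products GROUP BY category ORDER BY a

Result:
category    | a       
------------+---------
Office      | 603.186 
Electronics | 1044.645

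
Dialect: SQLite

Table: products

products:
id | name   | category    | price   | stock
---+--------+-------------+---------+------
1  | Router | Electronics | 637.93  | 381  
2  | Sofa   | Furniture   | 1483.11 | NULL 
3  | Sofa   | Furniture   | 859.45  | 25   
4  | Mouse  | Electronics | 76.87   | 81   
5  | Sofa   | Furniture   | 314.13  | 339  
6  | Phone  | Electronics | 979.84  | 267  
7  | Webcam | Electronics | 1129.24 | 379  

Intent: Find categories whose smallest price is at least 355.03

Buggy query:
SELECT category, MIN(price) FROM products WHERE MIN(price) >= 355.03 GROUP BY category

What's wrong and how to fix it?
Bug: Aggregates like MIN are computed per group after WHERE runs

Fix: Replace WHERE with HAVING after the GROUP BY

Corrected query:
SELECT category, MIN(price) FROM products GROUP BY category HAVING MIN(price) >= 355.03

Result:
(no rows)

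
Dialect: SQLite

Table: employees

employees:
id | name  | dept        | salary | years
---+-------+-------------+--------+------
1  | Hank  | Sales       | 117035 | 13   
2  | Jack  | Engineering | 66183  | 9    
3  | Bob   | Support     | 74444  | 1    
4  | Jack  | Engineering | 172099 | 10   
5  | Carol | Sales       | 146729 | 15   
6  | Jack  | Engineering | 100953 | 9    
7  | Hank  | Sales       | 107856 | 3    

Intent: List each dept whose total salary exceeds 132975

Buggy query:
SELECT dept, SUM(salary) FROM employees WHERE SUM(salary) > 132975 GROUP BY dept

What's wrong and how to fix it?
Bug: Aggregate functions cannot appear in a WHERE clause

Fix: Use HAVING (which filters groups after aggregation) instead of WHERE

Corrected query:
SELECT dept, SUM(salary) FROM employees GROUP BY dept HAVING SUM(salary) > 132975

Result:
dept        | SUM(salary)
------------+------------
Engineering | 339235     
Sales       | 371620     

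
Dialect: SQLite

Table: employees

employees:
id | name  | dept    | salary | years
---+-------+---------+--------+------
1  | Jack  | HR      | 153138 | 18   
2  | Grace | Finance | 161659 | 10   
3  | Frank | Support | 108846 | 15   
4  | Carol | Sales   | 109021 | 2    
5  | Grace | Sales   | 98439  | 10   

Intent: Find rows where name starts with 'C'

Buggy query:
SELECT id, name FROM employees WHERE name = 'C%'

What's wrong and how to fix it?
Bug: Wildcards only work with LIKE; '=' treats '%' as a literal character

Fix: Replace '=' with LIKE so 'C%' is treated as a pattern

Corrected query:
SELECT id, name FROM employees WHERE name LIKE 'C%'

Result:
id | name 
---+------
4  | Carol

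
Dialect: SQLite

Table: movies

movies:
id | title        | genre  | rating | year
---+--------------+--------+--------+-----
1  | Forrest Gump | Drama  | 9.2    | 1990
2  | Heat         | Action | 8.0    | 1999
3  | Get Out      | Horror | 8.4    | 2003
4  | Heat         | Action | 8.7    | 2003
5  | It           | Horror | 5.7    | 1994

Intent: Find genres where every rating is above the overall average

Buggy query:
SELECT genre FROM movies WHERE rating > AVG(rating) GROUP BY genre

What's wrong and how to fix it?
Bug: AVG() is an aggregate; it can't sit directly in WHERE

Fix: Compute the overall average in a scalar subquery and compare each group's MIN against it in HAVING

Corrected query:
SELECT genre FROM movies GROUP BY genre HAVING MIN(rating) > (SELECT AVG(rating) FROM movies)

Result:
genre
-----
Drama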